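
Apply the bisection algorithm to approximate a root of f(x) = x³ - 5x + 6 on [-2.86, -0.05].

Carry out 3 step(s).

f(x) = x³ - 5x + 6
Initial interval: [-2.86, -0.05]

Iteration 1:
  c_1 = (-2.860000 + (-0.050000))/2 = -1.455000
  f(c_1) = f(-1.455000) = 10.194729
  f(a) × f(c) < 0, new interval: [-2.860000, -1.455000]
Iteration 2:
  c_2 = (-2.860000 + (-1.455000))/2 = -2.157500
  f(c_2) = f(-2.157500) = 6.744756
  f(a) × f(c) < 0, new interval: [-2.860000, -2.157500]
Iteration 3:
  c_3 = (-2.860000 + (-2.157500))/2 = -2.508750
  f(c_3) = f(-2.508750) = 2.754113
  f(a) × f(c) < 0, new interval: [-2.860000, -2.508750]

After 3 iteration(s), the approximation is c_3 = -2.508750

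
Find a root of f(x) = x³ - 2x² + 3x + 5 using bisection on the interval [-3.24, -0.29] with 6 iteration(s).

f(x) = x³ - 2x² + 3x + 5
Initial interval: [-3.24, -0.29]

Iteration 1:
  c_1 = (-3.240000 + (-0.290000))/2 = -1.765000
  f(c_1) = f(-1.765000) = -12.023822
  f(a) × f(c) ≥ 0, new interval: [-1.765000, -0.290000]
Iteration 2:
  c_2 = (-1.765000 + (-0.290000))/2 = -1.027500
  f(c_2) = f(-1.027500) = -1.278802
  f(a) × f(c) ≥ 0, new interval: [-1.027500, -0.290000]
Iteration 3:
  c_3 = (-1.027500 + (-0.290000))/2 = -0.658750
  f(c_3) = f(-0.658750) = 1.869981
  f(a) × f(c) < 0, new interval: [-1.027500, -0.658750]
Iteration 4:
  c_4 = (-1.027500 + (-0.658750))/2 = -0.843125
  f(c_4) = f(-0.843125) = 0.449562
  f(a) × f(c) < 0, new interval: [-1.027500, -0.843125]
Iteration 5:
  c_5 = (-1.027500 + (-0.843125))/2 = -0.935313
  f(c_5) = f(-0.935313) = -0.373777
  f(a) × f(c) ≥ 0, new interval: [-0.935313, -0.843125]
Iteration 6:
  c_6 = (-0.935313 + (-0.843125))/2 = -0.889219
  f(c_6) = f(-0.889219) = 0.047810
  f(a) × f(c) < 0, new interval: [-0.935313, -0.889219]

After 6 iteration(s), the approximation is c_6 = -0.889219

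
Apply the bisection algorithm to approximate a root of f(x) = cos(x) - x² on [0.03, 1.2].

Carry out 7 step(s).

f(x) = cos(x) - x²
Initial interval: [0.03, 1.2]

Iteration 1:
  c_1 = (0.030000 + 1.200000)/2 = 0.615000
  f(c_1) = f(0.615000) = 0.438548
  f(a) × f(c) ≥ 0, new interval: [0.615000, 1.200000]
Iteration 2:
  c_2 = (0.615000 + 1.200000)/2 = 0.907500
  f(c_2) = f(0.907500) = -0.207839
  f(a) × f(c) < 0, new interval: [0.615000, 0.907500]
Iteration 3:
  c_3 = (0.615000 + 0.907500)/2 = 0.761250
  f(c_3) = f(0.761250) = 0.144473
  f(a) × f(c) ≥ 0, new interval: [0.761250, 0.907500]
Iteration 4:
  c_4 = (0.761250 + 0.907500)/2 = 0.834375
  f(c_4) = f(0.834375) = -0.024541
  f(a) × f(c) < 0, new interval: [0.761250, 0.834375]
Iteration 5:
  c_5 = (0.761250 + 0.834375)/2 = 0.797813
  f(c_5) = f(0.797813) = 0.061769
  f(a) × f(c) ≥ 0, new interval: [0.797813, 0.834375]
Iteration 6:
  c_6 = (0.797813 + 0.834375)/2 = 0.816094
  f(c_6) = f(0.816094) = 0.019063
  f(a) × f(c) ≥ 0, new interval: [0.816094, 0.834375]
Iteration 7:
  c_7 = (0.816094 + 0.834375)/2 = 0.825234
  f(c_7) = f(0.825234) = -0.002627
  f(a) × f(c) < 0, new interval: [0.816094, 0.825234]

After 7 iteration(s), the approximation is c_7 = 0.825234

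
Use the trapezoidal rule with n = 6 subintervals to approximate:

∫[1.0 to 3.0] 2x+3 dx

f(x) = 2x+3
a = 1.0, b = 3.0, n = 6
h = (b - a)/n = 0.333333

Trapezoidal rule: (h/2)[f(x₀) + 2f(x₁) + 2f(x₂) + ... + f(xₙ)]

x_0 = 1.0000, f(x_0) = 5.000000, coefficient = 1
x_1 = 1.3333, f(x_1) = 5.666667, coefficient = 2
x_2 = 1.6667, f(x_2) = 6.333333, coefficient = 2
x_3 = 2.0000, f(x_3) = 7.000000, coefficient = 2
x_4 = 2.3333, f(x_4) = 7.666667, coefficient = 2
x_5 = 2.6667, f(x_5) = 8.333333, coefficient = 2
x_6 = 3.0000, f(x_6) = 9.000000, coefficient = 1

I ≈ (0.333333/2) × 84.000000 = 14.000000
Exact value: 14.000000
Error: 0.000000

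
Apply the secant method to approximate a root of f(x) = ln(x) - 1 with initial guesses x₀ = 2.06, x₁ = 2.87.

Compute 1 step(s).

f(x) = ln(x) - 1
x₀ = 2.06, x₁ = 2.87

Secant formula: x_{n+1} = x_n - f(x_n)(x_n - x_{n-1})/(f(x_n) - f(x_{n-1}))

Iteration 1:
  f(2.060000) = -0.277294
  f(2.870000) = 0.054312
  x_2 = 2.870000 - 0.054312×(2.870000 - 2.060000)/(0.054312 - (-0.277294))
       = 2.737334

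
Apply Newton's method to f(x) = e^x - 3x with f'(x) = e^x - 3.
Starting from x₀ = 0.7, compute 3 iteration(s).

f(x) = e^x - 3x
f'(x) = e^x - 3
x₀ = 0.7

Newton-Raphson formula: x_{n+1} = x_n - f(x_n)/f'(x_n)

Iteration 1:
  f(0.700000) = -0.086247
  f'(0.700000) = -0.986247
  x_1 = 0.700000 - (-0.086247)/(-0.986247) = 0.612550
Iteration 2:
  f(0.612550) = 0.007480
  f'(0.612550) = -1.154869
  x_2 = 0.612550 - 0.007480/(-1.154869) = 0.619027
Iteration 3:
  f(0.619027) = 0.000039
  f'(0.619027) = -1.142879
  x_3 = 0.619027 - 0.000039/(-1.142879) = 0.619061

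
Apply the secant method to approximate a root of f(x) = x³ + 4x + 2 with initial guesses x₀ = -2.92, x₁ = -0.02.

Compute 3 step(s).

f(x) = x³ + 4x + 2
x₀ = -2.92, x₁ = -0.02

Secant formula: x_{n+1} = x_n - f(x_n)(x_n - x_{n-1})/(f(x_n) - f(x_{n-1}))

Iteration 1:
  f(-2.920000) = -34.577088
  f(-0.020000) = 1.919992
  x_2 = -0.020000 - 1.919992×(-0.020000 - (-2.920000))/(1.919992 - (-34.577088))
       = -0.172560
Iteration 2:
  f(-0.020000) = 1.919992
  f(-0.172560) = 1.304624
  x_3 = -0.172560 - 1.304624×(-0.172560 - (-0.020000))/(1.304624 - 1.919992)
       = -0.495996
Iteration 3:
  f(-0.172560) = 1.304624
  f(-0.495996) = -0.106006
  x_4 = -0.495996 - (-0.106006)×(-0.495996 - (-0.172560))/(-0.106006 - 1.304624)
       = -0.471691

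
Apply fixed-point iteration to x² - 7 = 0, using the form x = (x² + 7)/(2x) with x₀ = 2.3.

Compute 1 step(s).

Equation: x² - 7 = 0
Fixed-point form: x = (x² + 7)/(2x)
x₀ = 2.3

x_1 = g(2.300000) = 2.671739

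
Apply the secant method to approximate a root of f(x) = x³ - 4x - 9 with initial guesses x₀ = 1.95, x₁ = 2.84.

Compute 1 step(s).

f(x) = x³ - 4x - 9
x₀ = 1.95, x₁ = 2.84

Secant formula: x_{n+1} = x_n - f(x_n)(x_n - x_{n-1})/(f(x_n) - f(x_{n-1}))

Iteration 1:
  f(1.950000) = -9.385125
  f(2.840000) = 2.546304
  x_2 = 2.840000 - 2.546304×(2.840000 - 1.950000)/(2.546304 - (-9.385125))
       = 2.650064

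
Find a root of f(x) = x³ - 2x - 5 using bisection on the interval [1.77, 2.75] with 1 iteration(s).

f(x) = x³ - 2x - 5
Initial interval: [1.77, 2.75]

Iteration 1:
  c_1 = (1.770000 + 2.750000)/2 = 2.260000
  f(c_1) = f(2.260000) = 2.023176
  f(a) × f(c) < 0, new interval: [1.770000, 2.260000]

After 1 iteration(s), the approximation is c_1 = 2.260000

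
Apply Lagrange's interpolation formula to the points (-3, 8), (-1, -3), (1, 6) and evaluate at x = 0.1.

Lagrange interpolation formula:
P(x) = Σ yᵢ × Lᵢ(x)
where Lᵢ(x) = Π_{j≠i} (x - xⱼ)/(xᵢ - xⱼ)

L_0(0.1) = (0.1 - (-1))/(-3 - (-1)) × (0.1 - 1)/(-3 - 1) = -0.123750
L_1(0.1) = (0.1 - (-3))/(-1 - (-3)) × (0.1 - 1)/(-1 - 1) = 0.697500
L_2(0.1) = (0.1 - (-3))/(1 - (-3)) × (0.1 - (-1))/(1 - (-1)) = 0.426250

P(0.1) = 8×L_0(0.1) + (-3)×L_1(0.1) + 6×L_2(0.1)
P(0.1) = -0.525000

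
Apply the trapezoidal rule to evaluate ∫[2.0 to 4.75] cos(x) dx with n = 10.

f(x) = cos(x)
a = 2.0, b = 4.75, n = 10
h = (b - a)/n = 0.275000

Trapezoidal rule: (h/2)[f(x₀) + 2f(x₁) + 2f(x₂) + ... + f(xₙ)]

x_0 = 2.0000, f(x_0) = -0.416147, coefficient = 1
x_1 = 2.2750, f(x_1) = -0.647427, coefficient = 2
x_2 = 2.5500, f(x_2) = -0.830054, coefficient = 2
x_3 = 2.8250, f(x_3) = -0.950302, coefficient = 2
x_4 = 3.1000, f(x_4) = -0.999135, coefficient = 2
x_5 = 3.3750, f(x_5) = -0.972884, coefficient = 2
x_6 = 3.6500, f(x_6) = -0.873521, coefficient = 2
x_7 = 3.9250, f(x_7) = -0.708513, coefficient = 2
x_8 = 4.2000, f(x_8) = -0.490261, coefficient = 2
x_9 = 4.4750, f(x_9) = -0.235166, coefficient = 2
x_10 = 4.7500, f(x_10) = 0.037602, coefficient = 1

I ≈ (0.275000/2) × -13.793069 = -1.896547
Exact value: -1.908590
Error: 0.012043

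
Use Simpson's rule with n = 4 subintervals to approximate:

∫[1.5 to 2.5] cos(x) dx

f(x) = cos(x)
a = 1.5, b = 2.5, n = 4
h = (b - a)/n = 0.250000

Simpson's rule: (h/3)[f(x₀) + 4f(x₁) + 2f(x₂) + ... + f(xₙ)]

x_0 = 1.5000, f(x_0) = 0.070737, coefficient = 1
x_1 = 1.7500, f(x_1) = -0.178246, coefficient = 4
x_2 = 2.0000, f(x_2) = -0.416147, coefficient = 2
x_3 = 2.2500, f(x_3) = -0.628174, coefficient = 4
x_4 = 2.5000, f(x_4) = -0.801144, coefficient = 1

I ≈ (0.250000/3) × -4.788379 = -0.399032
Exact value: -0.399023
Error: 0.000009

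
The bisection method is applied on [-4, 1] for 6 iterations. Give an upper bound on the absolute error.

Bisection error bound: |error| ≤ (b-a)/2^n
|error| ≤ (1 - (-4))/2^6 = 5/2^6
|error| ≤ 0.0781250000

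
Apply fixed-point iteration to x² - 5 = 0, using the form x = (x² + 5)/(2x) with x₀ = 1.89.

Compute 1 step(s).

Equation: x² - 5 = 0
Fixed-point form: x = (x² + 5)/(2x)
x₀ = 1.89

x_1 = g(1.890000) = 2.267751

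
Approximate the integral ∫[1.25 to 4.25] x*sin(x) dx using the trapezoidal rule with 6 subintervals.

f(x) = x*sin(x)
a = 1.25, b = 4.25, n = 6
h = (b - a)/n = 0.500000

Trapezoidal rule: (h/2)[f(x₀) + 2f(x₁) + 2f(x₂) + ... + f(xₙ)]

x_0 = 1.2500, f(x_0) = 1.186231, coefficient = 1
x_1 = 1.7500, f(x_1) = 1.721975, coefficient = 2
x_2 = 2.2500, f(x_2) = 1.750665, coefficient = 2
x_3 = 2.7500, f(x_3) = 1.049568, coefficient = 2
x_4 = 3.2500, f(x_4) = -0.351634, coefficient = 2
x_5 = 3.7500, f(x_5) = -2.143355, coefficient = 2
x_6 = 4.2500, f(x_6) = -3.803705, coefficient = 1

I ≈ (0.500000/2) × 1.436963 = 0.359241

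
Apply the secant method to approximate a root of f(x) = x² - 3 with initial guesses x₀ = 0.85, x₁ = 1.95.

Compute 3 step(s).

f(x) = x² - 3
x₀ = 0.85, x₁ = 1.95

Secant formula: x_{n+1} = x_n - f(x_n)(x_n - x_{n-1})/(f(x_n) - f(x_{n-1}))

Iteration 1:
  f(0.850000) = -2.277500
  f(1.950000) = 0.802500
  x_2 = 1.950000 - 0.802500×(1.950000 - 0.850000)/(0.802500 - (-2.277500))
       = 1.663393
Iteration 2:
  f(1.950000) = 0.802500
  f(1.663393) = -0.233124
  x_3 = 1.663393 - (-0.233124)×(1.663393 - 1.950000)/(-0.233124 - 0.802500)
       = 1.727910
Iteration 3:
  f(1.663393) = -0.233124
  f(1.727910) = -0.014329
  x_4 = 1.727910 - (-0.014329)×(1.727910 - 1.663393)/(-0.014329 - (-0.233124))
       = 1.732135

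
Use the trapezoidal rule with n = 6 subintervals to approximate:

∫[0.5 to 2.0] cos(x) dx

f(x) = cos(x)
a = 0.5, b = 2.0, n = 6
h = (b - a)/n = 0.250000

Trapezoidal rule: (h/2)[f(x₀) + 2f(x₁) + 2f(x₂) + ... + f(xₙ)]

x_0 = 0.5000, f(x_0) = 0.877583, coefficient = 1
x_1 = 0.7500, f(x_1) = 0.731689, coefficient = 2
x_2 = 1.0000, f(x_2) = 0.540302, coefficient = 2
x_3 = 1.2500, f(x_3) = 0.315322, coefficient = 2
x_4 = 1.5000, f(x_4) = 0.070737, coefficient = 2
x_5 = 1.7500, f(x_5) = -0.178246, coefficient = 2
x_6 = 2.0000, f(x_6) = -0.416147, coefficient = 1

I ≈ (0.250000/2) × 3.421045 = 0.427631
Exact value: 0.429872
Error: 0.002241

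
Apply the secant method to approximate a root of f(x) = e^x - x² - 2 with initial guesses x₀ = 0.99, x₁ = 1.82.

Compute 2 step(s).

f(x) = e^x - x² - 2
x₀ = 0.99, x₁ = 1.82

Secant formula: x_{n+1} = x_n - f(x_n)(x_n - x_{n-1})/(f(x_n) - f(x_{n-1}))

Iteration 1:
  f(0.990000) = -0.288866
  f(1.820000) = 0.859458
  x_2 = 1.820000 - 0.859458×(1.820000 - 0.990000)/(0.859458 - (-0.288866))
       = 1.198790
Iteration 2:
  f(1.820000) = 0.859458
  f(1.198790) = -0.120996
  x_3 = 1.198790 - (-0.120996)×(1.198790 - 1.820000)/(-0.120996 - 0.859458)
       = 1.275452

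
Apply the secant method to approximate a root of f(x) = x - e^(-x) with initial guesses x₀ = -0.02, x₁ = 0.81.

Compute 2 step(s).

f(x) = x - e^(-x)
x₀ = -0.02, x₁ = 0.81

Secant formula: x_{n+1} = x_n - f(x_n)(x_n - x_{n-1})/(f(x_n) - f(x_{n-1}))

Iteration 1:
  f(-0.020000) = -1.040201
  f(0.810000) = 0.365142
  x_2 = 0.810000 - 0.365142×(0.810000 - (-0.020000))/(0.365142 - (-1.040201))
       = 0.594346
Iteration 2:
  f(0.810000) = 0.365142
  f(0.594346) = 0.042423
  x_3 = 0.594346 - 0.042423×(0.594346 - 0.810000)/(0.042423 - 0.365142)
       = 0.565998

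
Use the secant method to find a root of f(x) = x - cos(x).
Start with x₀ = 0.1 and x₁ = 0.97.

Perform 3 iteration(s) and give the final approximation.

f(x) = x - cos(x)
x₀ = 0.1, x₁ = 0.97

Secant formula: x_{n+1} = x_n - f(x_n)(x_n - x_{n-1})/(f(x_n) - f(x_{n-1}))

Iteration 1:
  f(0.100000) = -0.895004
  f(0.970000) = 0.404700
  x_2 = 0.970000 - 0.404700×(0.970000 - 0.100000)/(0.404700 - (-0.895004))
       = 0.699100
Iteration 2:
  f(0.970000) = 0.404700
  f(0.699100) = -0.066321
  x_3 = 0.699100 - (-0.066321)×(0.699100 - 0.970000)/(-0.066321 - 0.404700)
       = 0.737244
Iteration 3:
  f(0.699100) = -0.066321
  f(0.737244) = -0.003081
  x_4 = 0.737244 - (-0.003081)×(0.737244 - 0.699100)/(-0.003081 - (-0.066321))
       = 0.739102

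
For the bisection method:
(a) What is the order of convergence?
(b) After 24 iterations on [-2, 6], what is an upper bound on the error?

(a) Bisection has linear (order 1) convergence; the error is halved each step.

(b) Error bound = (b-a)/2^n = (6 - (-2))/2^{24}
    = 8/2^{24}

(a) 1 (linear); (b) error ≤ 4.77e-07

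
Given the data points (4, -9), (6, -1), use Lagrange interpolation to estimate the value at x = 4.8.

Lagrange interpolation formula:
P(x) = Σ yᵢ × Lᵢ(x)
where Lᵢ(x) = Π_{j≠i} (x - xⱼ)/(xᵢ - xⱼ)

L_0(4.8) = (4.8 - 6)/(4 - 6) = 0.600000
L_1(4.8) = (4.8 - 4)/(6 - 4) = 0.400000

P(4.8) = (-9)×L_0(4.8) + (-1)×L_1(4.8)
P(4.8) = -5.800000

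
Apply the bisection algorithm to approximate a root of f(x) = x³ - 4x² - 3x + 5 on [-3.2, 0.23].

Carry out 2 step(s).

f(x) = x³ - 4x² - 3x + 5
Initial interval: [-3.2, 0.23]

Iteration 1:
  c_1 = (-3.200000 + 0.230000)/2 = -1.485000
  f(c_1) = f(-1.485000) = -2.640659
  f(a) × f(c) ≥ 0, new interval: [-1.485000, 0.230000]
Iteration 2:
  c_2 = (-1.485000 + 0.230000)/2 = -0.627500
  f(c_2) = f(-0.627500) = 5.060393
  f(a) × f(c) < 0, new interval: [-1.485000, -0.627500]

After 2 iteration(s), the approximation is c_2 = -0.627500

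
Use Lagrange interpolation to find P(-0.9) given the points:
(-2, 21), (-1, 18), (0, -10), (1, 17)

Lagrange interpolation formula:
P(x) = Σ yᵢ × Lᵢ(x)
where Lᵢ(x) = Π_{j≠i} (x - xⱼ)/(xᵢ - xⱼ)

L_0(-0.9) = (-0.9 - (-1))/(-2 - (-1)) × (-0.9 - 0)/(-2 - 0) × (-0.9 - 1)/(-2 - 1) = -0.028500
L_1(-0.9) = (-0.9 - (-2))/(-1 - (-2)) × (-0.9 - 0)/(-1 - 0) × (-0.9 - 1)/(-1 - 1) = 0.940500
L_2(-0.9) = (-0.9 - (-2))/(0 - (-2)) × (-0.9 - (-1))/(0 - (-1)) × (-0.9 - 1)/(0 - 1) = 0.104500
L_3(-0.9) = (-0.9 - (-2))/(1 - (-2)) × (-0.9 - (-1))/(1 - (-1)) × (-0.9 - 0)/(1 - 0) = -0.016500

P(-0.9) = 21×L_0(-0.9) + 18×L_1(-0.9) + (-10)×L_2(-0.9) + 17×L_3(-0.9)
P(-0.9) = 15.005000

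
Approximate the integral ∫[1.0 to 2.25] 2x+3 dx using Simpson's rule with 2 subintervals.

f(x) = 2x+3
a = 1.0, b = 2.25, n = 2
h = (b - a)/n = 0.625000

Simpson's rule: (h/3)[f(x₀) + 4f(x₁) + 2f(x₂) + ... + f(xₙ)]

x_0 = 1.0000, f(x_0) = 5.000000, coefficient = 1
x_1 = 1.6250, f(x_1) = 6.250000, coefficient = 4
x_2 = 2.2500, f(x_2) = 7.500000, coefficient = 1

I ≈ (0.625000/3) × 37.500000 = 7.812500
Exact value: 7.812500
Error: 0.000000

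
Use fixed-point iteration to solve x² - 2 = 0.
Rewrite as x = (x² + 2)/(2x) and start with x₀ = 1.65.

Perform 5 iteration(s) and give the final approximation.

Equation: x² - 2 = 0
Fixed-point form: x = (x² + 2)/(2x)
x₀ = 1.65

x_1 = g(1.650000) = 1.431061
x_2 = g(1.431061) = 1.414313
x_3 = g(1.414313) = 1.414214
x_4 = g(1.414214) = 1.414214
x_5 = g(1.414214) = 1.414214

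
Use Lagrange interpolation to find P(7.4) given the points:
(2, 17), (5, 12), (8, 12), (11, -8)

Lagrange interpolation formula:
P(x) = Σ yᵢ × Lᵢ(x)
where Lᵢ(x) = Π_{j≠i} (x - xⱼ)/(xᵢ - xⱼ)

L_0(7.4) = (7.4 - 5)/(2 - 5) × (7.4 - 8)/(2 - 8) × (7.4 - 11)/(2 - 11) = -0.032000
L_1(7.4) = (7.4 - 2)/(5 - 2) × (7.4 - 8)/(5 - 8) × (7.4 - 11)/(5 - 11) = 0.216000
L_2(7.4) = (7.4 - 2)/(8 - 2) × (7.4 - 5)/(8 - 5) × (7.4 - 11)/(8 - 11) = 0.864000
L_3(7.4) = (7.4 - 2)/(11 - 2) × (7.4 - 5)/(11 - 5) × (7.4 - 8)/(11 - 8) = -0.048000

P(7.4) = 17×L_0(7.4) + 12×L_1(7.4) + 12×L_2(7.4) + (-8)×L_3(7.4)
P(7.4) = 12.800000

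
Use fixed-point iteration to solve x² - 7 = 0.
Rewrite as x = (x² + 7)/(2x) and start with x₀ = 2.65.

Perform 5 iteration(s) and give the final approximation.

Equation: x² - 7 = 0
Fixed-point form: x = (x² + 7)/(2x)
x₀ = 2.65

x_1 = g(2.650000) = 2.645755
x_2 = g(2.645755) = 2.645751
x_3 = g(2.645751) = 2.645751
x_4 = g(2.645751) = 2.645751
x_5 = g(2.645751) = 2.645751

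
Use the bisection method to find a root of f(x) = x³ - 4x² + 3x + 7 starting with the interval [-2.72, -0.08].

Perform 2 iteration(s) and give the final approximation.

f(x) = x³ - 4x² + 3x + 7
Initial interval: [-2.72, -0.08]

Iteration 1:
  c_1 = (-2.720000 + (-0.080000))/2 = -1.400000
  f(c_1) = f(-1.400000) = -7.784000
  f(a) × f(c) ≥ 0, new interval: [-1.400000, -0.080000]
Iteration 2:
  c_2 = (-1.400000 + (-0.080000))/2 = -0.740000
  f(c_2) = f(-0.740000) = 2.184376
  f(a) × f(c) < 0, new interval: [-1.400000, -0.740000]

After 2 iteration(s), the approximation is c_2 = -0.740000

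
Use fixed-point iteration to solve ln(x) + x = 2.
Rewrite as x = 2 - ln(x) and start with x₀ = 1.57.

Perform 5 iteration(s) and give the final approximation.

Equation: ln(x) + x = 2
Fixed-point form: x = 2 - ln(x)
x₀ = 1.57

x_1 = g(1.570000) = 1.548924
x_2 = g(1.548924) = 1.562439
x_3 = g(1.562439) = 1.553752
x_4 = g(1.553752) = 1.559327
x_5 = g(1.559327) = 1.555745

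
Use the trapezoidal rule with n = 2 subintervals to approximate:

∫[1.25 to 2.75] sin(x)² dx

f(x) = sin(x)²
a = 1.25, b = 2.75, n = 2
h = (b - a)/n = 0.750000

Trapezoidal rule: (h/2)[f(x₀) + 2f(x₁) + 2f(x₂) + ... + f(xₙ)]

x_0 = 1.2500, f(x_0) = 0.900572, coefficient = 1
x_1 = 2.0000, f(x_1) = 0.826822, coefficient = 2
x_2 = 2.7500, f(x_2) = 0.145665, coefficient = 1

I ≈ (0.750000/2) × 2.699881 = 1.012455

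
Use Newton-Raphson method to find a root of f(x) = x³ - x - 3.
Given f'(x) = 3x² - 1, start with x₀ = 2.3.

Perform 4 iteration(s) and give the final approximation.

f(x) = x³ - x - 3
f'(x) = 3x² - 1
x₀ = 2.3

Newton-Raphson formula: x_{n+1} = x_n - f(x_n)/f'(x_n)

Iteration 1:
  f(2.300000) = 6.867000
  f'(2.300000) = 14.870000
  x_1 = 2.300000 - 6.867000/14.870000 = 1.838198
Iteration 2:
  f(1.838198) = 1.373019
  f'(1.838198) = 9.136913
  x_2 = 1.838198 - 1.373019/9.136913 = 1.687926
Iteration 3:
  f(1.687926) = 0.121135
  f'(1.687926) = 7.547283
  x_3 = 1.687926 - 0.121135/7.547283 = 1.671876
Iteration 4:
  f(1.671876) = 0.001300
  f'(1.671876) = 7.385508
  x_4 = 1.671876 - 0.001300/7.385508 = 1.671700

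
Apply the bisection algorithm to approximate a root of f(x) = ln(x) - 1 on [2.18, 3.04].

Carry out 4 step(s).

f(x) = ln(x) - 1
Initial interval: [2.18, 3.04]

Iteration 1:
  c_1 = (2.180000 + 3.040000)/2 = 2.610000
  f(c_1) = f(2.610000) = -0.040650
  f(a) × f(c) ≥ 0, new interval: [2.610000, 3.040000]
Iteration 2:
  c_2 = (2.610000 + 3.040000)/2 = 2.825000
  f(c_2) = f(2.825000) = 0.038508
  f(a) × f(c) < 0, new interval: [2.610000, 2.825000]
Iteration 3:
  c_3 = (2.610000 + 2.825000)/2 = 2.717500
  f(c_3) = f(2.717500) = -0.000288
  f(a) × f(c) ≥ 0, new interval: [2.717500, 2.825000]
Iteration 4:
  c_4 = (2.717500 + 2.825000)/2 = 2.771250
  f(c_4) = f(2.771250) = 0.019298
  f(a) × f(c) < 0, new interval: [2.717500, 2.771250]

After 4 iteration(s), the approximation is c_4 = 2.771250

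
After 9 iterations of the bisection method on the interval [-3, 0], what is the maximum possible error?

Bisection error bound: |error| ≤ (b-a)/2^n
|error| ≤ (0 - (-3))/2^9 = 3/2^9
|error| ≤ 0.0058593750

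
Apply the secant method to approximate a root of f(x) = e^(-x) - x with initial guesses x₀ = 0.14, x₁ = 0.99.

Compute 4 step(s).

f(x) = e^(-x) - x
x₀ = 0.14, x₁ = 0.99

Secant formula: x_{n+1} = x_n - f(x_n)(x_n - x_{n-1})/(f(x_n) - f(x_{n-1}))

Iteration 1:
  f(0.140000) = 0.729358
  f(0.990000) = -0.618423
  x_2 = 0.990000 - (-0.618423)×(0.990000 - 0.140000)/(-0.618423 - 0.729358)
       = 0.599981
Iteration 2:
  f(0.990000) = -0.618423
  f(0.599981) = -0.051160
  x_3 = 0.599981 - (-0.051160)×(0.599981 - 0.990000)/(-0.051160 - (-0.618423))
       = 0.564807
Iteration 3:
  f(0.599981) = -0.051160
  f(0.564807) = 0.003663
  x_4 = 0.564807 - 0.003663×(0.564807 - 0.599981)/(0.003663 - (-0.051160))
       = 0.567157
Iteration 4:
  f(0.564807) = 0.003663
  f(0.567157) = -0.000022
  x_5 = 0.567157 - (-0.000022)×(0.567157 - 0.564807)/(-0.000022 - 0.003663)
       = 0.567143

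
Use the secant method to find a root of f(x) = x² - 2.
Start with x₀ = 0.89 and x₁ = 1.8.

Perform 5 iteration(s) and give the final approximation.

f(x) = x² - 2
x₀ = 0.89, x₁ = 1.8

Secant formula: x_{n+1} = x_n - f(x_n)(x_n - x_{n-1})/(f(x_n) - f(x_{n-1}))

Iteration 1:
  f(0.890000) = -1.207900
  f(1.800000) = 1.240000
  x_2 = 1.800000 - 1.240000×(1.800000 - 0.890000)/(1.240000 - (-1.207900))
       = 1.339033
Iteration 2:
  f(1.800000) = 1.240000
  f(1.339033) = -0.206989
  x_3 = 1.339033 - (-0.206989)×(1.339033 - 1.800000)/(-0.206989 - 1.240000)
       = 1.404974
Iteration 3:
  f(1.339033) = -0.206989
  f(1.404974) = -0.026048
  x_4 = 1.404974 - (-0.026048)×(1.404974 - 1.339033)/(-0.026048 - (-0.206989))
       = 1.414467
Iteration 4:
  f(1.404974) = -0.026048
  f(1.414467) = 0.000716
  x_5 = 1.414467 - 0.000716×(1.414467 - 1.404974)/(0.000716 - (-0.026048))
       = 1.414213
Iteration 5:
  f(1.414467) = 0.000716
  f(1.414213) = -0.000002
  x_6 = 1.414213 - (-0.000002)×(1.414213 - 1.414467)/(-0.000002 - 0.000716)
       = 1.414214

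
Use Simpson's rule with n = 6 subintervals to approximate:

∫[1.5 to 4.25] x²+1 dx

f(x) = x²+1
a = 1.5, b = 4.25, n = 6
h = (b - a)/n = 0.458333

Simpson's rule: (h/3)[f(x₀) + 4f(x₁) + 2f(x₂) + ... + f(xₙ)]

x_0 = 1.5000, f(x_0) = 3.250000, coefficient = 1
x_1 = 1.9583, f(x_1) = 4.835069, coefficient = 4
x_2 = 2.4167, f(x_2) = 6.840278, coefficient = 2
x_3 = 2.8750, f(x_3) = 9.265625, coefficient = 4
x_4 = 3.3333, f(x_4) = 12.111111, coefficient = 2
x_5 = 3.7917, f(x_5) = 15.376736, coefficient = 4
x_6 = 4.2500, f(x_6) = 19.062500, coefficient = 1

I ≈ (0.458333/3) × 178.125000 = 27.213542
Exact value: 27.213542
Error: 0.000000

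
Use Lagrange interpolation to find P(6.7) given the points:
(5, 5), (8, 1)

Lagrange interpolation formula:
P(x) = Σ yᵢ × Lᵢ(x)
where Lᵢ(x) = Π_{j≠i} (x - xⱼ)/(xᵢ - xⱼ)

L_0(6.7) = (6.7 - 8)/(5 - 8) = 0.433333
L_1(6.7) = (6.7 - 5)/(8 - 5) = 0.566667

P(6.7) = 5×L_0(6.7) + 1×L_1(6.7)
P(6.7) = 2.733333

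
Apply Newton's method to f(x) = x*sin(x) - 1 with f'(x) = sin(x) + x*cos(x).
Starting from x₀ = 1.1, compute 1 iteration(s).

f(x) = x*sin(x) - 1
f'(x) = sin(x) + x*cos(x)
x₀ = 1.1

Newton-Raphson formula: x_{n+1} = x_n - f(x_n)/f'(x_n)

Iteration 1:
  f(1.100000) = -0.019672
  f'(1.100000) = 1.390163
  x_1 = 1.100000 - (-0.019672)/1.390163 = 1.114151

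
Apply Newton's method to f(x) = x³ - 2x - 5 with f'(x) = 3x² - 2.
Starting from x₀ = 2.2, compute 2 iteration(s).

f(x) = x³ - 2x - 5
f'(x) = 3x² - 2
x₀ = 2.2

Newton-Raphson formula: x_{n+1} = x_n - f(x_n)/f'(x_n)

Iteration 1:
  f(2.200000) = 1.248000
  f'(2.200000) = 12.520000
  x_1 = 2.200000 - 1.248000/12.520000 = 2.100319
Iteration 2:
  f(2.100319) = 0.064589
  f'(2.100319) = 11.234026
  x_2 = 2.100319 - 0.064589/11.234026 = 2.094570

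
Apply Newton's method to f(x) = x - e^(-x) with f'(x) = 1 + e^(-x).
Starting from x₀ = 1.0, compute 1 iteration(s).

f(x) = x - e^(-x)
f'(x) = 1 + e^(-x)
x₀ = 1.0

Newton-Raphson formula: x_{n+1} = x_n - f(x_n)/f'(x_n)

Iteration 1:
  f(1.000000) = 0.632121
  f'(1.000000) = 1.367879
  x_1 = 1.000000 - 0.632121/1.367879 = 0.537883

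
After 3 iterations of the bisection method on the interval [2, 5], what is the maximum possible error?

Bisection error bound: |error| ≤ (b-a)/2^n
|error| ≤ (5 - 2)/2^3 = 3/2^3
|error| ≤ 0.3750000000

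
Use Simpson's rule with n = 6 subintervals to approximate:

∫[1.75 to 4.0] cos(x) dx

f(x) = cos(x)
a = 1.75, b = 4.0, n = 6
h = (b - a)/n = 0.375000

Simpson's rule: (h/3)[f(x₀) + 4f(x₁) + 2f(x₂) + ... + f(xₙ)]

x_0 = 1.7500, f(x_0) = -0.178246, coefficient = 1
x_1 = 2.1250, f(x_1) = -0.526266, coefficient = 4
x_2 = 2.5000, f(x_2) = -0.801144, coefficient = 2
x_3 = 2.8750, f(x_3) = -0.964674, coefficient = 4
x_4 = 3.2500, f(x_4) = -0.994130, coefficient = 2
x_5 = 3.6250, f(x_5) = -0.885416, coefficient = 4
x_6 = 4.0000, f(x_6) = -0.653644, coefficient = 1

I ≈ (0.375000/3) × -13.927864 = -1.740983
Exact value: -1.740788
Error: 0.000194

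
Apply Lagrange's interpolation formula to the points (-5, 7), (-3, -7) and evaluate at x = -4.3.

Lagrange interpolation formula:
P(x) = Σ yᵢ × Lᵢ(x)
where Lᵢ(x) = Π_{j≠i} (x - xⱼ)/(xᵢ - xⱼ)

L_0(-4.3) = (-4.3 - (-3))/(-5 - (-3)) = 0.650000
L_1(-4.3) = (-4.3 - (-5))/(-3 - (-5)) = 0.350000

P(-4.3) = 7×L_0(-4.3) + (-7)×L_1(-4.3)
P(-4.3) = 2.100000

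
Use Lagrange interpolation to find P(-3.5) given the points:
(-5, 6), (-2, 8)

Lagrange interpolation formula:
P(x) = Σ yᵢ × Lᵢ(x)
where Lᵢ(x) = Π_{j≠i} (x - xⱼ)/(xᵢ - xⱼ)

L_0(-3.5) = (-3.5 - (-2))/(-5 - (-2)) = 0.500000
L_1(-3.5) = (-3.5 - (-5))/(-2 - (-5)) = 0.500000

P(-3.5) = 6×L_0(-3.5) + 8×L_1(-3.5)
P(-3.5) = 7.000000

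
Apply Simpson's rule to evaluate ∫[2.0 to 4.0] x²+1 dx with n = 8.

f(x) = x²+1
a = 2.0, b = 4.0, n = 8
h = (b - a)/n = 0.250000

Simpson's rule: (h/3)[f(x₀) + 4f(x₁) + 2f(x₂) + ... + f(xₙ)]

x_0 = 2.0000, f(x_0) = 5.000000, coefficient = 1
x_1 = 2.2500, f(x_1) = 6.062500, coefficient = 4
x_2 = 2.5000, f(x_2) = 7.250000, coefficient = 2
x_3 = 2.7500, f(x_3) = 8.562500, coefficient = 4
x_4 = 3.0000, f(x_4) = 10.000000, coefficient = 2
x_5 = 3.2500, f(x_5) = 11.562500, coefficient = 4
x_6 = 3.5000, f(x_6) = 13.250000, coefficient = 2
x_7 = 3.7500, f(x_7) = 15.062500, coefficient = 4
x_8 = 4.0000, f(x_8) = 17.000000, coefficient = 1

I ≈ (0.250000/3) × 248.000000 = 20.666667
Exact value: 20.666667
Error: 0.000000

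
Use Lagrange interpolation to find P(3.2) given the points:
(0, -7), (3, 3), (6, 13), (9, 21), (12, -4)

Lagrange interpolation formula:
P(x) = Σ yᵢ × Lᵢ(x)
where Lᵢ(x) = Π_{j≠i} (x - xⱼ)/(xᵢ - xⱼ)

L_0(3.2) = (3.2 - 3)/(0 - 3) × (3.2 - 6)/(0 - 6) × (3.2 - 9)/(0 - 9) × (3.2 - 12)/(0 - 12) = -0.014703
L_1(3.2) = (3.2 - 0)/(3 - 0) × (3.2 - 6)/(3 - 6) × (3.2 - 9)/(3 - 9) × (3.2 - 12)/(3 - 12) = 0.940984
L_2(3.2) = (3.2 - 0)/(6 - 0) × (3.2 - 3)/(6 - 3) × (3.2 - 9)/(6 - 9) × (3.2 - 12)/(6 - 12) = 0.100820
L_3(3.2) = (3.2 - 0)/(9 - 0) × (3.2 - 3)/(9 - 3) × (3.2 - 6)/(9 - 6) × (3.2 - 12)/(9 - 12) = -0.032448
L_4(3.2) = (3.2 - 0)/(12 - 0) × (3.2 - 3)/(12 - 3) × (3.2 - 6)/(12 - 6) × (3.2 - 9)/(12 - 9) = 0.005347

P(3.2) = (-7)×L_0(3.2) + 3×L_1(3.2) + 13×L_2(3.2) + 21×L_3(3.2) + (-4)×L_4(3.2)
P(3.2) = 3.533742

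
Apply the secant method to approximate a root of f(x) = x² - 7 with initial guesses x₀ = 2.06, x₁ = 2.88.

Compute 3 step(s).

f(x) = x² - 7
x₀ = 2.06, x₁ = 2.88

Secant formula: x_{n+1} = x_n - f(x_n)(x_n - x_{n-1})/(f(x_n) - f(x_{n-1}))

Iteration 1:
  f(2.060000) = -2.756400
  f(2.880000) = 1.294400
  x_2 = 2.880000 - 1.294400×(2.880000 - 2.060000)/(1.294400 - (-2.756400))
       = 2.617976
Iteration 2:
  f(2.880000) = 1.294400
  f(2.617976) = -0.146203
  x_3 = 2.617976 - (-0.146203)×(2.617976 - 2.880000)/(-0.146203 - 1.294400)
       = 2.644568
Iteration 3:
  f(2.617976) = -0.146203
  f(2.644568) = -0.006261
  x_4 = 2.644568 - (-0.006261)×(2.644568 - 2.617976)/(-0.006261 - (-0.146203))
       = 2.645758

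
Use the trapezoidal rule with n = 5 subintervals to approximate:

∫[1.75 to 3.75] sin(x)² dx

f(x) = sin(x)²
a = 1.75, b = 3.75, n = 5
h = (b - a)/n = 0.400000

Trapezoidal rule: (h/2)[f(x₀) + 2f(x₁) + 2f(x₂) + ... + f(xₙ)]

x_0 = 1.7500, f(x_0) = 0.968228, coefficient = 1
x_1 = 2.1500, f(x_1) = 0.700400, coefficient = 2
x_2 = 2.5500, f(x_2) = 0.311011, coefficient = 2
x_3 = 2.9500, f(x_3) = 0.036261, coefficient = 2
x_4 = 3.3500, f(x_4) = 0.042808, coefficient = 2
x_5 = 3.7500, f(x_5) = 0.326682, coefficient = 1

I ≈ (0.400000/2) × 3.475871 = 0.695174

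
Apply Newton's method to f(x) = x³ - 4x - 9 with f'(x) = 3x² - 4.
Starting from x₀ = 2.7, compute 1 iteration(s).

f(x) = x³ - 4x - 9
f'(x) = 3x² - 4
x₀ = 2.7

Newton-Raphson formula: x_{n+1} = x_n - f(x_n)/f'(x_n)

Iteration 1:
  f(2.700000) = -0.117000
  f'(2.700000) = 17.870000
  x_1 = 2.700000 - (-0.117000)/17.870000 = 2.706547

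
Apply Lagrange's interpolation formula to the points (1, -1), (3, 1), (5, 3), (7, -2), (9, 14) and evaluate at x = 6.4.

Lagrange interpolation formula:
P(x) = Σ yᵢ × Lᵢ(x)
where Lᵢ(x) = Π_{j≠i} (x - xⱼ)/(xᵢ - xⱼ)

L_0(6.4) = (6.4 - 3)/(1 - 3) × (6.4 - 5)/(1 - 5) × (6.4 - 7)/(1 - 7) × (6.4 - 9)/(1 - 9) = 0.019337
L_1(6.4) = (6.4 - 1)/(3 - 1) × (6.4 - 5)/(3 - 5) × (6.4 - 7)/(3 - 7) × (6.4 - 9)/(3 - 9) = -0.122850
L_2(6.4) = (6.4 - 1)/(5 - 1) × (6.4 - 3)/(5 - 3) × (6.4 - 7)/(5 - 7) × (6.4 - 9)/(5 - 9) = 0.447525
L_3(6.4) = (6.4 - 1)/(7 - 1) × (6.4 - 3)/(7 - 3) × (6.4 - 5)/(7 - 5) × (6.4 - 9)/(7 - 9) = 0.696150
L_4(6.4) = (6.4 - 1)/(9 - 1) × (6.4 - 3)/(9 - 3) × (6.4 - 5)/(9 - 5) × (6.4 - 7)/(9 - 7) = -0.040162

P(6.4) = (-1)×L_0(6.4) + 1×L_1(6.4) + 3×L_2(6.4) + (-2)×L_3(6.4) + 14×L_4(6.4)
P(6.4) = -0.754188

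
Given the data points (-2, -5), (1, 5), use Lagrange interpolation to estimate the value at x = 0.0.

Lagrange interpolation formula:
P(x) = Σ yᵢ × Lᵢ(x)
where Lᵢ(x) = Π_{j≠i} (x - xⱼ)/(xᵢ - xⱼ)

L_0(0.0) = (0.0 - 1)/(-2 - 1) = 0.333333
L_1(0.0) = (0.0 - (-2))/(1 - (-2)) = 0.666667

P(0.0) = (-5)×L_0(0.0) + 5×L_1(0.0)
P(0.0) = 1.666667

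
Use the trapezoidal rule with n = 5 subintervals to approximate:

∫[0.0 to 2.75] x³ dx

f(x) = x³
a = 0.0, b = 2.75, n = 5
h = (b - a)/n = 0.550000

Trapezoidal rule: (h/2)[f(x₀) + 2f(x₁) + 2f(x₂) + ... + f(xₙ)]

x_0 = 0.0000, f(x_0) = 0.000000, coefficient = 1
x_1 = 0.5500, f(x_1) = 0.166375, coefficient = 2
x_2 = 1.1000, f(x_2) = 1.331000, coefficient = 2
x_3 = 1.6500, f(x_3) = 4.492125, coefficient = 2
x_4 = 2.2000, f(x_4) = 10.648000, coefficient = 2
x_5 = 2.7500, f(x_5) = 20.796875, coefficient = 1

I ≈ (0.550000/2) × 54.071875 = 14.869766
Exact value: 14.297852
Error: 0.571914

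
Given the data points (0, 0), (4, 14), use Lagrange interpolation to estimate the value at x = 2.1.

Lagrange interpolation formula:
P(x) = Σ yᵢ × Lᵢ(x)
where Lᵢ(x) = Π_{j≠i} (x - xⱼ)/(xᵢ - xⱼ)

L_0(2.1) = (2.1 - 4)/(0 - 4) = 0.475000
L_1(2.1) = (2.1 - 0)/(4 - 0) = 0.525000

P(2.1) = 0×L_0(2.1) + 14×L_1(2.1)
P(2.1) = 7.350000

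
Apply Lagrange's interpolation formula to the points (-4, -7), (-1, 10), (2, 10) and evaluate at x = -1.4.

Lagrange interpolation formula:
P(x) = Σ yᵢ × Lᵢ(x)
where Lᵢ(x) = Π_{j≠i} (x - xⱼ)/(xᵢ - xⱼ)

L_0(-1.4) = (-1.4 - (-1))/(-4 - (-1)) × (-1.4 - 2)/(-4 - 2) = 0.075556
L_1(-1.4) = (-1.4 - (-4))/(-1 - (-4)) × (-1.4 - 2)/(-1 - 2) = 0.982222
L_2(-1.4) = (-1.4 - (-4))/(2 - (-4)) × (-1.4 - (-1))/(2 - (-1)) = -0.057778

P(-1.4) = (-7)×L_0(-1.4) + 10×L_1(-1.4) + 10×L_2(-1.4)
P(-1.4) = 8.715556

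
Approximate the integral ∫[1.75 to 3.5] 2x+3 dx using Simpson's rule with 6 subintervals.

f(x) = 2x+3
a = 1.75, b = 3.5, n = 6
h = (b - a)/n = 0.291667

Simpson's rule: (h/3)[f(x₀) + 4f(x₁) + 2f(x₂) + ... + f(xₙ)]

x_0 = 1.7500, f(x_0) = 6.500000, coefficient = 1
x_1 = 2.0417, f(x_1) = 7.083333, coefficient = 4
x_2 = 2.3333, f(x_2) = 7.666667, coefficient = 2
x_3 = 2.6250, f(x_3) = 8.250000, coefficient = 4
x_4 = 2.9167, f(x_4) = 8.833333, coefficient = 2
x_5 = 3.2083, f(x_5) = 9.416667, coefficient = 4
x_6 = 3.5000, f(x_6) = 10.000000, coefficient = 1

I ≈ (0.291667/3) × 148.500000 = 14.437500
Exact value: 14.437500
Error: 0.000000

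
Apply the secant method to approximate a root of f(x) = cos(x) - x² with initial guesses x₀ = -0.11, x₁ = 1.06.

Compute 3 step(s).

f(x) = cos(x) - x²
x₀ = -0.11, x₁ = 1.06

Secant formula: x_{n+1} = x_n - f(x_n)(x_n - x_{n-1})/(f(x_n) - f(x_{n-1}))

Iteration 1:
  f(-0.110000) = 0.981856
  f(1.060000) = -0.634728
  x_2 = 1.060000 - (-0.634728)×(1.060000 - (-0.110000))/(-0.634728 - 0.981856)
       = 0.600617
Iteration 2:
  f(1.060000) = -0.634728
  f(0.600617) = 0.464247
  x_3 = 0.600617 - 0.464247×(0.600617 - 1.060000)/(0.464247 - (-0.634728))
       = 0.794677
Iteration 3:
  f(0.600617) = 0.464247
  f(0.794677) = 0.069004
  x_4 = 0.794677 - 0.069004×(0.794677 - 0.600617)/(0.069004 - 0.464247)
       = 0.828557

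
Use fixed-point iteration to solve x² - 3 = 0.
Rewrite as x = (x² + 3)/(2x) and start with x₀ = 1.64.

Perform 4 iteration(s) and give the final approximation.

Equation: x² - 3 = 0
Fixed-point form: x = (x² + 3)/(2x)
x₀ = 1.64

x_1 = g(1.640000) = 1.734634
x_2 = g(1.734634) = 1.732053
x_3 = g(1.732053) = 1.732051
x_4 = g(1.732051) = 1.732051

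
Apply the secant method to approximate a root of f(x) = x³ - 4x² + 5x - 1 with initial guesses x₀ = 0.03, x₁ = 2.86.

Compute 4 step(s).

f(x) = x³ - 4x² + 5x - 1
x₀ = 0.03, x₁ = 2.86

Secant formula: x_{n+1} = x_n - f(x_n)(x_n - x_{n-1})/(f(x_n) - f(x_{n-1}))

Iteration 1:
  f(0.030000) = -0.853573
  f(2.860000) = 3.975256
  x_2 = 2.860000 - 3.975256×(2.860000 - 0.030000)/(3.975256 - (-0.853573))
       = 0.530248
Iteration 2:
  f(2.860000) = 3.975256
  f(0.530248) = 0.675674
  x_3 = 0.530248 - 0.675674×(0.530248 - 2.860000)/(0.675674 - 3.975256)
       = 0.053171
Iteration 3:
  f(0.530248) = 0.675674
  f(0.053171) = -0.745302
  x_4 = 0.053171 - (-0.745302)×(0.053171 - 0.530248)/(-0.745302 - 0.675674)
       = 0.303398
Iteration 4:
  f(0.053171) = -0.745302
  f(0.303398) = 0.176716
  x_5 = 0.303398 - 0.176716×(0.303398 - 0.053171)/(0.176716 - (-0.745302))
       = 0.255439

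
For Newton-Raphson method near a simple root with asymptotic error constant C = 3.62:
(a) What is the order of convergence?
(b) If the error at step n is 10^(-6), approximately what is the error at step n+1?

(a) Newton-Raphson has quadratic (order 2) convergence near simple roots.
    This means |e_{n+1}| ≈ C|e_n|².

(b) With |e_n| = 10^(-6) and C = 3.62:
    |e_{n+1}| ≈ 3.62 × (10^(-6))² = 3.62 × 10^(-12)

(a) 2 (quadratic); (b) |e_{n+1}| ≈ 3.620e-12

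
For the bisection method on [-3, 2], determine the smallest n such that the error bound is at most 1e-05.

We need (b-a)/2^n ≤ 1e-05
(2 - (-3))/2^n ≤ 1e-05
5/2^n ≤ 1e-05
2^n ≥ 500000
n ≥ log₂(500000) = 18.93
n ≥ 19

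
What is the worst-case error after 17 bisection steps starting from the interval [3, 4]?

Bisection error bound: |error| ≤ (b-a)/2^n
|error| ≤ (4 - 3)/2^17 = 1/2^17
|error| ≤ 0.0000076294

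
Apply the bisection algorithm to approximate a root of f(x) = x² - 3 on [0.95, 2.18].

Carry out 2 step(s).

f(x) = x² - 3
Initial interval: [0.95, 2.18]

Iteration 1:
  c_1 = (0.950000 + 2.180000)/2 = 1.565000
  f(c_1) = f(1.565000) = -0.550775
  f(a) × f(c) ≥ 0, new interval: [1.565000, 2.180000]
Iteration 2:
  c_2 = (1.565000 + 2.180000)/2 = 1.872500
  f(c_2) = f(1.872500) = 0.506256
  f(a) × f(c) < 0, new interval: [1.565000, 1.872500]

After 2 iteration(s), the approximation is c_2 = 1.872500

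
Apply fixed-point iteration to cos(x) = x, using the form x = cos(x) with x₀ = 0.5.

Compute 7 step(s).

Equation: cos(x) = x
Fixed-point form: x = cos(x)
x₀ = 0.5

x_1 = g(0.500000) = 0.877583
x_2 = g(0.877583) = 0.639012
x_3 = g(0.639012) = 0.802685
x_4 = g(0.802685) = 0.694778
x_5 = g(0.694778) = 0.768196
x_6 = g(0.768196) = 0.719165
x_7 = g(0.719165) = 0.752356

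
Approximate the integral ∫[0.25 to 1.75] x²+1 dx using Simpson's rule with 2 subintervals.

f(x) = x²+1
a = 0.25, b = 1.75, n = 2
h = (b - a)/n = 0.750000

Simpson's rule: (h/3)[f(x₀) + 4f(x₁) + 2f(x₂) + ... + f(xₙ)]

x_0 = 0.2500, f(x_0) = 1.062500, coefficient = 1
x_1 = 1.0000, f(x_1) = 2.000000, coefficient = 4
x_2 = 1.7500, f(x_2) = 4.062500, coefficient = 1

I ≈ (0.750000/3) × 13.125000 = 3.281250
Exact value: 3.281250
Error: 0.000000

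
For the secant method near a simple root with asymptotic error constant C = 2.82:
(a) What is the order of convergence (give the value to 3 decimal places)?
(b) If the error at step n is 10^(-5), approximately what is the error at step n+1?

(a) Secant method has superlinear convergence with order φ = (1+√5)/2 ≈ 1.618.
    This means |e_{n+1}| ≈ C|e_n|^1.618.

(b) With |e_n| = 10^(-5) and C = 2.82:
    |e_{n+1}| ≈ 2.82 × (10^(-5))^1.618 = 2.82 × 10^(-8.09)

(a) ≈ 1.618 (golden ratio); (b) |e_{n+1}| ≈ 2.291e-08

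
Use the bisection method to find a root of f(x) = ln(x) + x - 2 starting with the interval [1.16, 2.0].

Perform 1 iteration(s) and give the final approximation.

f(x) = ln(x) + x - 2
Initial interval: [1.16, 2.0]

Iteration 1:
  c_1 = (1.160000 + 2.000000)/2 = 1.580000
  f(c_1) = f(1.580000) = 0.037425
  f(a) × f(c) < 0, new interval: [1.160000, 1.580000]

After 1 iteration(s), the approximation is c_1 = 1.580000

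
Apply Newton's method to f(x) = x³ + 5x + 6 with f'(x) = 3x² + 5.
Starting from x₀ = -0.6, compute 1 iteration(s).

f(x) = x³ + 5x + 6
f'(x) = 3x² + 5
x₀ = -0.6

Newton-Raphson formula: x_{n+1} = x_n - f(x_n)/f'(x_n)

Iteration 1:
  f(-0.600000) = 2.784000
  f'(-0.600000) = 6.080000
  x_1 = -0.600000 - 2.784000/6.080000 = -1.057895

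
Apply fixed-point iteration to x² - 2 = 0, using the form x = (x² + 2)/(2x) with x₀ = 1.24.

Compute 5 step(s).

Equation: x² - 2 = 0
Fixed-point form: x = (x² + 2)/(2x)
x₀ = 1.24

x_1 = g(1.240000) = 1.426452
x_2 = g(1.426452) = 1.414266
x_3 = g(1.414266) = 1.414214
x_4 = g(1.414214) = 1.414214
x_5 = g(1.414214) = 1.414214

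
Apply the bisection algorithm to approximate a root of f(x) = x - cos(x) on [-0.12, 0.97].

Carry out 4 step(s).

f(x) = x - cos(x)
Initial interval: [-0.12, 0.97]

Iteration 1:
  c_1 = (-0.120000 + 0.970000)/2 = 0.425000
  f(c_1) = f(0.425000) = -0.486039
  f(a) × f(c) ≥ 0, new interval: [0.425000, 0.970000]
Iteration 2:
  c_2 = (0.425000 + 0.970000)/2 = 0.697500
  f(c_2) = f(0.697500) = -0.068950
  f(a) × f(c) ≥ 0, new interval: [0.697500, 0.970000]
Iteration 3:
  c_3 = (0.697500 + 0.970000)/2 = 0.833750
  f(c_3) = f(0.833750) = 0.161646
  f(a) × f(c) < 0, new interval: [0.697500, 0.833750]
Iteration 4:
  c_4 = (0.697500 + 0.833750)/2 = 0.765625
  f(c_4) = f(0.765625) = 0.044676
  f(a) × f(c) < 0, new interval: [0.697500, 0.765625]

After 4 iteration(s), the approximation is c_4 = 0.765625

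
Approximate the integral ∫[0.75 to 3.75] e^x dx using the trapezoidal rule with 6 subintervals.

f(x) = e^x
a = 0.75, b = 3.75, n = 6
h = (b - a)/n = 0.500000

Trapezoidal rule: (h/2)[f(x₀) + 2f(x₁) + 2f(x₂) + ... + f(xₙ)]

x_0 = 0.7500, f(x_0) = 2.117000, coefficient = 1
x_1 = 1.2500, f(x_1) = 3.490343, coefficient = 2
x_2 = 1.7500, f(x_2) = 5.754603, coefficient = 2
x_3 = 2.2500, f(x_3) = 9.487736, coefficient = 2
x_4 = 2.7500, f(x_4) = 15.642632, coefficient = 2
x_5 = 3.2500, f(x_5) = 25.790340, coefficient = 2
x_6 = 3.7500, f(x_6) = 42.521082, coefficient = 1

I ≈ (0.500000/2) × 164.969389 = 41.242347
Exact value: 40.404082
Error: 0.838265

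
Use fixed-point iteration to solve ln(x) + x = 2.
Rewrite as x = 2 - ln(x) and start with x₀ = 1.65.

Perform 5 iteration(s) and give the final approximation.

Equation: ln(x) + x = 2
Fixed-point form: x = 2 - ln(x)
x₀ = 1.65

x_1 = g(1.650000) = 1.499225
x_2 = g(1.499225) = 1.595052
x_3 = g(1.595052) = 1.533094
x_4 = g(1.533094) = 1.572712
x_5 = g(1.572712) = 1.547198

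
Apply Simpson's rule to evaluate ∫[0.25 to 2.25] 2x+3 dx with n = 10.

f(x) = 2x+3
a = 0.25, b = 2.25, n = 10
h = (b - a)/n = 0.200000

Simpson's rule: (h/3)[f(x₀) + 4f(x₁) + 2f(x₂) + ... + f(xₙ)]

x_0 = 0.2500, f(x_0) = 3.500000, coefficient = 1
x_1 = 0.4500, f(x_1) = 3.900000, coefficient = 4
x_2 = 0.6500, f(x_2) = 4.300000, coefficient = 2
x_3 = 0.8500, f(x_3) = 4.700000, coefficient = 4
x_4 = 1.0500, f(x_4) = 5.100000, coefficient = 2
x_5 = 1.2500, f(x_5) = 5.500000, coefficient = 4
x_6 = 1.4500, f(x_6) = 5.900000, coefficient = 2
x_7 = 1.6500, f(x_7) = 6.300000, coefficient = 4
x_8 = 1.8500, f(x_8) = 6.700000, coefficient = 2
x_9 = 2.0500, f(x_9) = 7.100000, coefficient = 4
x_10 = 2.2500, f(x_10) = 7.500000, coefficient = 1

I ≈ (0.200000/3) × 165.000000 = 11.000000
Exact value: 11.000000
Error: 0.000000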